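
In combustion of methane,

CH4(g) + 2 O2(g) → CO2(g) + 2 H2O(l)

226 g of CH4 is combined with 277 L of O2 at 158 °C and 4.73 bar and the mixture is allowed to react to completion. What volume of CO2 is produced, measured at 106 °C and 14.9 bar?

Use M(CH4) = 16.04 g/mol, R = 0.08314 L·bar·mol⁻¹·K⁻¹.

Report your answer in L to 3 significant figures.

n(CH4) = 226 / 16.04 = 14.09 mol
n(O2) = PV/RT = (4.73 × 277) / (0.08314 × 431.15) = 36.55 mol
For 14.09 mol CH4, stoichiometry requires (2/1) × 14.09 = 28.18 mol O2; 36.55 mol is available, so CH4 is limiting.
n(CO2) = (1/1) × 14.09 = 14.09 mol
V(CO2) = nRT/P = 14.09 × 0.08314 × 379.15 / 14.9 = 29.81 L

29.8 L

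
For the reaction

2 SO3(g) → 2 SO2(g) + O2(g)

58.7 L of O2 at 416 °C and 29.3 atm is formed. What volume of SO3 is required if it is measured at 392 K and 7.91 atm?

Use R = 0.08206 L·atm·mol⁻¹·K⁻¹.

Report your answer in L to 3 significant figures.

247 L

n(O2) = PV/RT = (29.3 × 58.7) / (0.08206 × 689.15) = 30.41 mol
n(SO3) = (2/1) × 30.41 = 60.82 mol
V = nRT/P = 60.82 × 0.08206 × 392 / 7.91 = 247.3 L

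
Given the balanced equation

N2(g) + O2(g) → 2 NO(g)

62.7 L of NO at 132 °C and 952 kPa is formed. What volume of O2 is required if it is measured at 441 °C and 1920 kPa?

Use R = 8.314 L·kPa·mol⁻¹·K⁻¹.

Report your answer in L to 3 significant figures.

27.4 L

n(NO) = PV/RT = (952 × 62.7) / (8.314 × 405.15) = 17.72 mol
n(O2) = (1/2) × 17.72 = 8.860 mol
V = nRT/P = 8.860 × 8.314 × 714.15 / 1920 = 27.40 L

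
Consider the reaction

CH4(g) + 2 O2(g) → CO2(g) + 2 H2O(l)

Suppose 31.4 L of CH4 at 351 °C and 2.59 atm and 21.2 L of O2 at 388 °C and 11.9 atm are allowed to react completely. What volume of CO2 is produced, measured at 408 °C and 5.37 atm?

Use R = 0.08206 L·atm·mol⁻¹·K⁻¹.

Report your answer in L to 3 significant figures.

16.5 L

n(CH4) = PV/RT = (2.59 × 31.4) / (0.08206 × 624.15) = 1.588 mol
n(O2) = PV/RT = (11.9 × 21.2) / (0.08206 × 661.15) = 4.650 mol
For 1.588 mol CH4, stoichiometry requires (2/1) × 1.588 = 3.176 mol O2; 4.650 mol is available, so CH4 is limiting.
n(CO2) = (1/1) × 1.588 = 1.588 mol
V(CO2) = nRT/P = 1.588 × 0.08206 × 681.15 / 5.37 = 16.53 L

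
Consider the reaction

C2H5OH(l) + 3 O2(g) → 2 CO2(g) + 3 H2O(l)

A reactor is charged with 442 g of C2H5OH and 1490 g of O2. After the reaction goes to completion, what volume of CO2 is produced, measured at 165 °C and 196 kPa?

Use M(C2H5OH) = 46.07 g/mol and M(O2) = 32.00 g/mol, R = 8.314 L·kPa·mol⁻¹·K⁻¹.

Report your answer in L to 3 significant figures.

n(C2H5OH) = 442 / 46.07 = 9.594 mol
n(O2) = 1490 / 32.00 = 46.56 mol
For 9.594 mol C2H5OH, stoichiometry requires (3/1) × 9.594 = 28.78 mol O2; 46.56 mol is available, so C2H5OH is limiting.
n(CO2) = (2/1) × 9.594 = 19.19 mol
V(CO2) = nRT/P = 19.19 × 8.314 × 438.15 / 196 = 356.7 L

357 L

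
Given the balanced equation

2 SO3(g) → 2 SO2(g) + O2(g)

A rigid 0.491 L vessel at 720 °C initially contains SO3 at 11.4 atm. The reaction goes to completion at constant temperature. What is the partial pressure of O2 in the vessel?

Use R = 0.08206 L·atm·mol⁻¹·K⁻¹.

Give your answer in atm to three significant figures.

n(SO3)₀ = PV/RT = (11.4 × 0.491) / (0.08206 × 993.15) = 0.06868 mol
n(O2) = (1/2) × 0.06868 = 0.03434 mol
P(O2) = nRT/V = 0.03434 × 0.08206 × 993.15 / 0.491 = 5.700 atm

5.70 atm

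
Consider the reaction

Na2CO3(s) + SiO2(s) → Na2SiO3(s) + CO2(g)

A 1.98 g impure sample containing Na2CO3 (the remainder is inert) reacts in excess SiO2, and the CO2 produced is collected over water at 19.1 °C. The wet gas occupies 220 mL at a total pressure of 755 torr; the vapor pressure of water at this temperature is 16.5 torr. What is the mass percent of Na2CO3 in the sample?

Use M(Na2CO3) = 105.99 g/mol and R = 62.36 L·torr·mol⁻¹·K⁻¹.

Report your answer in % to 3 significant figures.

P(CO2) = 755 − 16.5 = 738.5 torr
n(CO2) = PV/RT = (738.5 × 0.2200) / (62.36 × 292.25) = 0.008915 mol
n(Na2CO3) = (1/1) × 0.008915 = 0.008915 mol
m(Na2CO3) = 0.008915 × 105.99 = 0.9449 g
%Na2CO3 = 0.9449 / 1.98 × 100 = 47.72%

47.7 %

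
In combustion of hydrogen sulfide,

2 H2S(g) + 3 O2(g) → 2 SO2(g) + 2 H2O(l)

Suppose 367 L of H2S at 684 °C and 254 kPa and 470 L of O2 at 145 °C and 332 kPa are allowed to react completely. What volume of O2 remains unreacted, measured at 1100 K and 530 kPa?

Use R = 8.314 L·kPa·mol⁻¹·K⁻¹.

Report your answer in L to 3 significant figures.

471 L

n(H2S) = PV/RT = (254 × 367) / (8.314 × 957.15) = 11.71 mol
n(O2) = PV/RT = (332 × 470) / (8.314 × 418.15) = 44.88 mol
For 11.71 mol H2S, stoichiometry requires (3/2) × 11.71 = 17.57 mol O2; 44.88 mol is available, so H2S is limiting.
n(O2) consumed = (3/2) × 11.71 = 17.57 mol; remaining = 44.88 − 17.57 = 27.31 mol
V(O2) = nRT/P = 27.31 × 8.314 × 1100 / 530 = 471.2 L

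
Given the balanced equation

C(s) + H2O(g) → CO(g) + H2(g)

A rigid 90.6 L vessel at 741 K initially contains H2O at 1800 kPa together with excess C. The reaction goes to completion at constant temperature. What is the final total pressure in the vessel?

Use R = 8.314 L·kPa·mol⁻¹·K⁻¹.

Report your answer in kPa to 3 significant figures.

3600 kPa

Since T and V are fixed, P_final/P_initial = n_final/n_initial = 2/1.
P_final = (2/1) × 1800 = 3600 kPa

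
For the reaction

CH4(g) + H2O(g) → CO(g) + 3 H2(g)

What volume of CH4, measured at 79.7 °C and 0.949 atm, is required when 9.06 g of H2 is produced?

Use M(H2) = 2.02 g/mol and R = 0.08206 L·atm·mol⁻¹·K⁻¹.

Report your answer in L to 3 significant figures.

45.6 L

n(H2) = 9.060 / 2.02 = 4.485 mol
n(CH4) = (1/3) × 4.485 = 1.495 mol
V = nRT/P = 1.495 × 0.08206 × 352.85 / 0.949 = 45.61 L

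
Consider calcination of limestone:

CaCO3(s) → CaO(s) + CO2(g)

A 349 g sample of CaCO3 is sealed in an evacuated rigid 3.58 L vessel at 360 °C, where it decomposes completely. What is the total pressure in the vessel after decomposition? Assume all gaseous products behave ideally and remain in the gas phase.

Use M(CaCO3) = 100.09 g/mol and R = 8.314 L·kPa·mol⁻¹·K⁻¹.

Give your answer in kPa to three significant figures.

5130 kPa

n(CaCO3) = 349 / 100.09 = 3.487 mol
n(gas produced) = (1/1) × 3.487 = 3.487 mol
P = nRT/V = 3.487 × 8.314 × 633.15 / 3.58 = 5127 kPa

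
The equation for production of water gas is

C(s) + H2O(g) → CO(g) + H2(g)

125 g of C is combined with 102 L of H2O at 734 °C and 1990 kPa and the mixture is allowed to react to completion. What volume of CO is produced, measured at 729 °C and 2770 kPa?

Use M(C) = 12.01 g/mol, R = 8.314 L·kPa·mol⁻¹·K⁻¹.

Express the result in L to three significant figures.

31.3 L

n(C) = 125 / 12.01 = 10.41 mol
n(H2O) = PV/RT = (1990 × 102) / (8.314 × 1007.15) = 24.24 mol
For 10.41 mol C, stoichiometry requires (1/1) × 10.41 = 10.41 mol H2O; 24.24 mol is available, so C is limiting.
n(CO) = (1/1) × 10.41 = 10.41 mol
V(CO) = nRT/P = 10.41 × 8.314 × 1002.15 / 2770 = 31.31 L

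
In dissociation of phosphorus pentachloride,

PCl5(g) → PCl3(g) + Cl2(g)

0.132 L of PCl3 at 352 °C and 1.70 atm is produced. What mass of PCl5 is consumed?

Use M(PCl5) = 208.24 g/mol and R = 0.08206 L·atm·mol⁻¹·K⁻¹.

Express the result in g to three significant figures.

0.911 g

n(PCl3) = PV/RT = (1.70 × 0.132) / (0.08206 × 625.15) = 0.004374 mol
n(PCl5) = (1/1) × 0.004374 = 0.004374 mol
m(PCl5) = 0.004374 × 208.24 = 0.9108 g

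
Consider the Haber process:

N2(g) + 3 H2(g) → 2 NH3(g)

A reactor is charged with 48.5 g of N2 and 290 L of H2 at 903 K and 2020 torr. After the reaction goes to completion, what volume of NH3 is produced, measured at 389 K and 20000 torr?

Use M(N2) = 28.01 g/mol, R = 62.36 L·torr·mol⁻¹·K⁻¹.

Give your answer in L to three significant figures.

n(N2) = 48.5 / 28.01 = 1.732 mol
n(H2) = PV/RT = (2020 × 290) / (62.36 × 903) = 10.40 mol
For 1.732 mol N2, stoichiometry requires (3/1) × 1.732 = 5.196 mol H2; 10.40 mol is available, so N2 is limiting.
n(NH3) = (2/1) × 1.732 = 3.464 mol
V(NH3) = nRT/P = 3.464 × 62.36 × 389 / 20000 = 4.201 L

4.20 L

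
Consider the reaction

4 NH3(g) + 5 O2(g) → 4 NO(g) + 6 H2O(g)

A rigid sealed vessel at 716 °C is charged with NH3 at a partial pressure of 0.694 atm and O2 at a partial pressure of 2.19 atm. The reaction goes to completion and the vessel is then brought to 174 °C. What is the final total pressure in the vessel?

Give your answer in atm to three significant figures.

Because the vessel is rigid and T is held at 716 °C, work the stoichiometry in partial pressures (P_i = n_iRT/V).
P(O2) required for 0.694 atm of NH3 = (5/4) × 0.694 = 0.8675 atm; available 2.19 atm, so NH3 is limiting.
P(O2) remaining = 2.19 − (5/4) × 0.694 = 1.323 atm
P(gaseous products) = (4+6)/4 × 0.694 = 1.735 atm
P_total at 716 °C = 1.323 + 1.735 = 3.058 atm
Scaling to 174 °C: P = 3.058 × 447.15/989.15 = 1.382 atm

1.38 atm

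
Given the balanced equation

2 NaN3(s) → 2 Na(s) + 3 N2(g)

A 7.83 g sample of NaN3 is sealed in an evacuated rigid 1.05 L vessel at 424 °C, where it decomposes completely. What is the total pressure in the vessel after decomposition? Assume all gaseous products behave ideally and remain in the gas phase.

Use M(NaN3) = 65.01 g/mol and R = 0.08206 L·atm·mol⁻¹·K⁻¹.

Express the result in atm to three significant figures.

n(NaN3) = 7.83 / 65.01 = 0.1204 mol
n(gas produced) = (3/2) × 0.1204 = 0.1806 mol
P = nRT/V = 0.1806 × 0.08206 × 697.15 / 1.05 = 9.840 atm

9.84 atm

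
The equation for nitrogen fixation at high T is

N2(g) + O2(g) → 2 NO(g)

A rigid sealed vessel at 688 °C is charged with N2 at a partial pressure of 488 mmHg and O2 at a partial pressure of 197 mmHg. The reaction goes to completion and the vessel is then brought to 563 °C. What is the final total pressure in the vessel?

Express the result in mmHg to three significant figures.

596 mmHg

Because the vessel is rigid and T is held at 688 °C, work the stoichiometry in partial pressures (P_i = n_iRT/V).
P(O2) required for 488 mmHg of N2 = (1/1) × 488 = 488.0 mmHg; available 197 mmHg, so O2 is limiting.
P(N2) remaining = 488 − (1/1) × 197 = 291.0 mmHg
P(gaseous products) = (2)/1 × 197 = 394.0 mmHg
P_total at 688 °C = 291.0 + 394.0 = 685.0 mmHg
Scaling to 563 °C: P = 685.0 × 836.15/961.15 = 595.9 mmHg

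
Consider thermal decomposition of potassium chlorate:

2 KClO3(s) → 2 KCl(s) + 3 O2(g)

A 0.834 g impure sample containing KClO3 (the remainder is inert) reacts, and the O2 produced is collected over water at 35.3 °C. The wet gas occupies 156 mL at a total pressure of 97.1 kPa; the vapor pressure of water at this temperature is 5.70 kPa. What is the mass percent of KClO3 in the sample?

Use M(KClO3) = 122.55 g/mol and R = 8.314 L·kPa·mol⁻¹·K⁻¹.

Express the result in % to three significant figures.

P(O2) = 97.1 − 5.70 = 91.40 kPa
n(O2) = PV/RT = (91.40 × 0.1560) / (8.314 × 308.45) = 0.005560 mol
n(KClO3) = (2/3) × 0.005560 = 0.003707 mol
m(KClO3) = 0.003707 × 122.55 = 0.4543 g
%KClO3 = 0.4543 / 0.834 × 100 = 54.47%

54.5 %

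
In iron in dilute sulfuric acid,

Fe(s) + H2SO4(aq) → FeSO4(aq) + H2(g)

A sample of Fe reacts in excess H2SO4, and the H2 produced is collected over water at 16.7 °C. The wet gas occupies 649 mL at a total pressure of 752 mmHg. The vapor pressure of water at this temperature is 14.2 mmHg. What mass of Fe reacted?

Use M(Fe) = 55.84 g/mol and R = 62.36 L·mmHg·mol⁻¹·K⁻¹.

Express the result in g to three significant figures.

1.48 g

P(H2) = 752 − 14.2 = 737.8 mmHg
n(H2) = PV/RT = (737.8 × 0.6490) / (62.36 × 289.85) = 0.02649 mol
n(Fe) = (1/1) × 0.02649 = 0.02649 mol
m(Fe) = 0.02649 × 55.84 = 1.479 g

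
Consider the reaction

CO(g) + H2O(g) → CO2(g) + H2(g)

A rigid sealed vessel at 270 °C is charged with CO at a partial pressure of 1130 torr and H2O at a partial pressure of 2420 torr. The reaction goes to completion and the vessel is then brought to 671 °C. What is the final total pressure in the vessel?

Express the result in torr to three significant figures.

Because the vessel is rigid and T is held at 270 °C, work the stoichiometry in partial pressures (P_i = n_iRT/V).
P(H2O) required for 1130 torr of CO = (1/1) × 1130 = 1130 torr; available 2420 torr, so CO is limiting.
P(H2O) remaining = 2420 − (1/1) × 1130 = 1290 torr
P(gaseous products) = (1+1)/1 × 1130 = 2260 torr
P_total at 270 °C = 1290 + 2260 = 3550 torr
Scaling to 671 °C: P = 3550 × 944.15/543.15 = 6171 torr

6170 torr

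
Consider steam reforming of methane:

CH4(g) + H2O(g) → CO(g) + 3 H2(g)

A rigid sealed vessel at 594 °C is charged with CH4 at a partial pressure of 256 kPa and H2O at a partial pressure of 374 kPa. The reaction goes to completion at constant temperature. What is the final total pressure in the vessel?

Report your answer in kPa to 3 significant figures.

At constant V, partial pressures at 594 °C are proportional to moles, so apply stoichiometry directly to pressures.
P(H2O) required for 256 kPa of CH4 = (1/1) × 256 = 256.0 kPa; available 374 kPa, so CH4 is limiting.
P(H2O) remaining = 374 − (1/1) × 256 = 118.0 kPa
P(gaseous products) = (1+3)/1 × 256 = 1024 kPa
P_total at 594 °C = 118.0 + 1024 = 1142 kPa

1140 kPa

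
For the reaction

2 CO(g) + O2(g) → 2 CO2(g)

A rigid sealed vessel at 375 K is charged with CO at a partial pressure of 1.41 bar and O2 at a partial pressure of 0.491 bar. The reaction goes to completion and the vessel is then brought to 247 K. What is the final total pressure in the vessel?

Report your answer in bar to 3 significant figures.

At constant V, partial pressures at 375 K are proportional to moles, so apply stoichiometry directly to pressures.
P(O2) required for 1.41 bar of CO = (1/2) × 1.41 = 0.7050 bar; available 0.491 bar, so O2 is limiting.
P(CO) remaining = 1.41 − (2/1) × 0.491 = 0.4280 bar
P(gaseous products) = (2)/1 × 0.491 = 0.9820 bar
P_total at 375 K = 0.4280 + 0.9820 = 1.410 bar
Scaling to 247 K: P = 1.410 × 247/375 = 0.9287 bar

0.929 bar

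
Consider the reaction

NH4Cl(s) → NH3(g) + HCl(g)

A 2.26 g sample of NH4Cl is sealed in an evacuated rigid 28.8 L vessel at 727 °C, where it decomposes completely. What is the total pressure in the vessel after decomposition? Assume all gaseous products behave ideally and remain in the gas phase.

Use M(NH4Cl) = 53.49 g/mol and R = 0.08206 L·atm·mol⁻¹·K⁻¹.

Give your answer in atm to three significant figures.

n(NH4Cl) = 2.26 / 53.49 = 0.04225 mol
n(gas produced) = (2/1) × 0.04225 = 0.08450 mol
P = nRT/V = 0.08450 × 0.08206 × 1000.15 / 28.8 = 0.2408 atm

0.241 atm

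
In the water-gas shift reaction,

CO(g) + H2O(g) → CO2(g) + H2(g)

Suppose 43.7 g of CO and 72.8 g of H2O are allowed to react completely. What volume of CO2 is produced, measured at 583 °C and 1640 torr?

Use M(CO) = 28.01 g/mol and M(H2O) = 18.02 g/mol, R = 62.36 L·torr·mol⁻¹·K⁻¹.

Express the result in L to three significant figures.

n(CO) = 43.7 / 28.01 = 1.560 mol
n(H2O) = 72.8 / 18.02 = 4.040 mol
For 1.560 mol CO, stoichiometry requires (1/1) × 1.560 = 1.560 mol H2O; 4.040 mol is available, so CO is limiting.
n(CO2) = (1/1) × 1.560 = 1.560 mol
V(CO2) = nRT/P = 1.560 × 62.36 × 856.15 / 1640 = 50.79 L

50.8 L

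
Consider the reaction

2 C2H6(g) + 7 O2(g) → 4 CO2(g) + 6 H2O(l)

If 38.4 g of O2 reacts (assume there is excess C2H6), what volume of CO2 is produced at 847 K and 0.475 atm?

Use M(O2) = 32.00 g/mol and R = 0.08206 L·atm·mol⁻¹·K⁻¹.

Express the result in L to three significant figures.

100 L

n(O2) = 38.40 / 32.00 = 1.200 mol
n(CO2) = (4/7) × 1.200 = 0.6857 mol
V = nRT/P = 0.6857 × 0.08206 × 847 / 0.475 = 100.3 L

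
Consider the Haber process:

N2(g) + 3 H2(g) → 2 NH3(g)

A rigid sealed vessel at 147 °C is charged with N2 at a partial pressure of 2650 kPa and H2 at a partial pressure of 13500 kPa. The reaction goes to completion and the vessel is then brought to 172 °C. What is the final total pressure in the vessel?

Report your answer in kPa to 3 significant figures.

With V and T fixed, P_i ∝ n_i, so the mole ratios apply directly to partial pressures at 147 °C.
P(H2) required for 2650 kPa of N2 = (3/1) × 2650 = 7950 kPa; available 13500 kPa, so N2 is limiting.
P(H2) remaining = 13500 − (3/1) × 2650 = 5550 kPa
P(gaseous products) = (2)/1 × 2650 = 5300 kPa
P_total at 147 °C = 5550 + 5300 = 10850 kPa
Scaling to 172 °C: P = 10850 × 445.15/420.15 = 11500 kPa

11500 kPa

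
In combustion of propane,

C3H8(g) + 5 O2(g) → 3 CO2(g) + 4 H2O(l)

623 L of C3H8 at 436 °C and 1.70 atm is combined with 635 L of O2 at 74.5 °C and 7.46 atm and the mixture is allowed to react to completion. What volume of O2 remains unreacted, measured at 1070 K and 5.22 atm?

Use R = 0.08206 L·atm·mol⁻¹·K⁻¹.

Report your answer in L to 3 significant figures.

1260 L

n(C3H8) = PV/RT = (1.70 × 623) / (0.08206 × 709.15) = 18.20 mol
n(O2) = PV/RT = (7.46 × 635) / (0.08206 × 347.65) = 166.0 mol
For 18.20 mol C3H8, stoichiometry requires (5/1) × 18.20 = 91.00 mol O2; 166.0 mol is available, so C3H8 is limiting.
n(O2) consumed = (5/1) × 18.20 = 91.00 mol; remaining = 166.0 − 91.00 = 75.00 mol
V(O2) = nRT/P = 75.00 × 0.08206 × 1070 / 5.22 = 1262 L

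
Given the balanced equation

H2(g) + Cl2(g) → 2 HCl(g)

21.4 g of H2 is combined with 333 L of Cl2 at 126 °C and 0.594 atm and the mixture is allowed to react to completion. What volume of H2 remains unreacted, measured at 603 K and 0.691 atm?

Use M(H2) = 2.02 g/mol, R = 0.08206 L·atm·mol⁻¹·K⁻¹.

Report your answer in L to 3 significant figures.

n(H2) = 21.4 / 2.02 = 10.59 mol
n(Cl2) = PV/RT = (0.594 × 333) / (0.08206 × 399.15) = 6.039 mol
For 10.59 mol H2, stoichiometry requires (1/1) × 10.59 = 10.59 mol Cl2; 6.039 mol is available, so Cl2 is limiting.
n(H2) consumed = (1/1) × 6.039 = 6.039 mol; remaining = 10.59 − 6.039 = 4.551 mol
V(H2) = nRT/P = 4.551 × 0.08206 × 603 / 0.691 = 325.9 L

326 L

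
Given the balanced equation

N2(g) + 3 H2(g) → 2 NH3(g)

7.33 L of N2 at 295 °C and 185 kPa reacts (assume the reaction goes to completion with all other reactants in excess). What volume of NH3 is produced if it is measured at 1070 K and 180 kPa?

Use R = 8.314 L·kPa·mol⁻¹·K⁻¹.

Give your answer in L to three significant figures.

28.4 L

n(N2) = PV/RT = (185 × 7.33) / (8.314 × 568.15) = 0.2871 mol
n(NH3) = (2/1) × 0.2871 = 0.5742 mol
V = nRT/P = 0.5742 × 8.314 × 1070 / 180 = 28.38 L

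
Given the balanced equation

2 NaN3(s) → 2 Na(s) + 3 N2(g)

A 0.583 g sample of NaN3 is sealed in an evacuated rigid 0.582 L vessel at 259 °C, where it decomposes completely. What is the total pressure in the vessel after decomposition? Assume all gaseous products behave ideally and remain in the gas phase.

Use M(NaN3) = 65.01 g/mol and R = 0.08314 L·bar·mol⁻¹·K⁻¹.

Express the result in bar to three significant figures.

n(NaN3) = 0.583 / 65.01 = 0.008968 mol
n(gas produced) = (3/2) × 0.008968 = 0.01345 mol
P = nRT/V = 0.01345 × 0.08314 × 532.15 / 0.582 = 1.022 bar

1.02 bar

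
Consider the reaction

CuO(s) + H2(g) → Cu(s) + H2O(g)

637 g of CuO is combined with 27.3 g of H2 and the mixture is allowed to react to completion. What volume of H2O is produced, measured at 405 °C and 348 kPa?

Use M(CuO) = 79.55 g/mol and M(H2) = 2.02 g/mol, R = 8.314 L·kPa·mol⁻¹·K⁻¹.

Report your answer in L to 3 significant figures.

n(CuO) = 637 / 79.55 = 8.008 mol
n(H2) = 27.3 / 2.02 = 13.51 mol
For 8.008 mol CuO, stoichiometry requires (1/1) × 8.008 = 8.008 mol H2; 13.51 mol is available, so CuO is limiting.
n(H2O) = (1/1) × 8.008 = 8.008 mol
V(H2O) = nRT/P = 8.008 × 8.314 × 678.15 / 348 = 129.7 L

130 L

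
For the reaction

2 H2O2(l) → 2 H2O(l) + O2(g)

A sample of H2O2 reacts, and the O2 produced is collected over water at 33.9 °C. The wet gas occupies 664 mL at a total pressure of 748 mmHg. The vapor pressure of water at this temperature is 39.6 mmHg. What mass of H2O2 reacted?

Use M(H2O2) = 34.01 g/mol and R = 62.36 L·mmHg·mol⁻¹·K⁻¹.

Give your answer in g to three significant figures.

P(O2) = 748 − 39.6 = 708.4 mmHg
n(O2) = PV/RT = (708.4 × 0.6640) / (62.36 × 307.05) = 0.02457 mol
n(H2O2) = (2/1) × 0.02457 = 0.04914 mol
m(H2O2) = 0.04914 × 34.01 = 1.671 g

1.67 g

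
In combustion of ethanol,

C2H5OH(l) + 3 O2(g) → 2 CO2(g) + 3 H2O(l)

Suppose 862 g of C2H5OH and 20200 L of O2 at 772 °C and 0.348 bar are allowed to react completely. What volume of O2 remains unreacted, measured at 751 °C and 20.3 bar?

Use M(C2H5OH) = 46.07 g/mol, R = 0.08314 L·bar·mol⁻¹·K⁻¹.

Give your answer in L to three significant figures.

104 L

n(C2H5OH) = 862 / 46.07 = 18.71 mol
n(O2) = PV/RT = (0.348 × 20200) / (0.08314 × 1045.15) = 80.90 mol
For 18.71 mol C2H5OH, stoichiometry requires (3/1) × 18.71 = 56.13 mol O2; 80.90 mol is available, so C2H5OH is limiting.
n(O2) consumed = (3/1) × 18.71 = 56.13 mol; remaining = 80.90 − 56.13 = 24.77 mol
V(O2) = nRT/P = 24.77 × 0.08314 × 1024.15 / 20.3 = 103.9 L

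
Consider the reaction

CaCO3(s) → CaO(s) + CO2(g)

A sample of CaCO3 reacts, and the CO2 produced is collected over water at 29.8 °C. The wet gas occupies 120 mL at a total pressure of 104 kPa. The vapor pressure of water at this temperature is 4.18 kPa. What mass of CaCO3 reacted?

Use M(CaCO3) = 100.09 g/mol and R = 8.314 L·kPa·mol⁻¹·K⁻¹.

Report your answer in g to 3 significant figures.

P(CO2) = 104 − 4.18 = 99.82 kPa
n(CO2) = PV/RT = (99.82 × 0.1200) / (8.314 × 302.95) = 0.004756 mol
n(CaCO3) = (1/1) × 0.004756 = 0.004756 mol
m(CaCO3) = 0.004756 × 100.09 = 0.4760 g

0.476 g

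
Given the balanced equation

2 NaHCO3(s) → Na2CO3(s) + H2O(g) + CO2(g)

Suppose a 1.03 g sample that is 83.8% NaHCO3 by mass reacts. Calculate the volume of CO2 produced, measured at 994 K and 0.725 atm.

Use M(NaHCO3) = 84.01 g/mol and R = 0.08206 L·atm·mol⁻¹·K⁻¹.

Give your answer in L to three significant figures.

0.578 L

mass of NaHCO3 = 1.03 × 83.8/100 = 0.8631 g
n(NaHCO3) = 0.8631 / 84.01 = 0.01027 mol
n(CO2) = (1/2) × 0.01027 = 0.005135 mol
V = nRT/P = 0.005135 × 0.08206 × 994 / 0.725 = 0.5777 L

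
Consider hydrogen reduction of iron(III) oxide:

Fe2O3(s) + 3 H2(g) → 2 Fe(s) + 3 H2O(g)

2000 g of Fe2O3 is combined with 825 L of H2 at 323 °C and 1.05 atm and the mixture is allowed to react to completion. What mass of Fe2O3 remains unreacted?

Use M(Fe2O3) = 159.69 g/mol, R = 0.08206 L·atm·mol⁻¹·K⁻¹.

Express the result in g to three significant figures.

n(Fe2O3) = 2000 / 159.69 = 12.52 mol
n(H2) = PV/RT = (1.05 × 825) / (0.08206 × 596.15) = 17.71 mol
For 12.52 mol Fe2O3, stoichiometry requires (3/1) × 12.52 = 37.56 mol H2; 17.71 mol is available, so H2 is limiting.
n(Fe2O3) consumed = (1/3) × 17.71 = 5.903 mol; remaining = 12.52 − 5.903 = 6.617 mol
m(Fe2O3) = 6.617 × 159.69 = 1057 g

1060 g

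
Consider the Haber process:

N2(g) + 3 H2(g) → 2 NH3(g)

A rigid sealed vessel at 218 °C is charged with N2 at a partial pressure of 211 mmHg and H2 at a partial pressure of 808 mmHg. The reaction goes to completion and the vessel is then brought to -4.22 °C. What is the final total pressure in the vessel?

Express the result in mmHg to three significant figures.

At constant V, partial pressures at 218 °C are proportional to moles, so apply stoichiometry directly to pressures.
P(H2) required for 211 mmHg of N2 = (3/1) × 211 = 633.0 mmHg; available 808 mmHg, so N2 is limiting.
P(H2) remaining = 808 − (3/1) × 211 = 175.0 mmHg
P(gaseous products) = (2)/1 × 211 = 422.0 mmHg
P_total at 218 °C = 175.0 + 422.0 = 597.0 mmHg
Scaling to -4.22 °C: P = 597.0 × 268.93/491.15 = 326.9 mmHg

327 mmHg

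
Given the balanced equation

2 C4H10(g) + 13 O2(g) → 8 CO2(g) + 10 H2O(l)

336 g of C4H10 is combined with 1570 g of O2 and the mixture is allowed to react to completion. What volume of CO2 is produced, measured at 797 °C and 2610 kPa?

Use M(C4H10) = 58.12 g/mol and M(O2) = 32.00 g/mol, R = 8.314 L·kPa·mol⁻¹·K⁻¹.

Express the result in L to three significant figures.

n(C4H10) = 336 / 58.12 = 5.781 mol
n(O2) = 1570 / 32.00 = 49.06 mol
For 5.781 mol C4H10, stoichiometry requires (13/2) × 5.781 = 37.58 mol O2; 49.06 mol is available, so C4H10 is limiting.
n(CO2) = (8/2) × 5.781 = 23.12 mol
V(CO2) = nRT/P = 23.12 × 8.314 × 1070.15 / 2610 = 78.81 L

78.8 L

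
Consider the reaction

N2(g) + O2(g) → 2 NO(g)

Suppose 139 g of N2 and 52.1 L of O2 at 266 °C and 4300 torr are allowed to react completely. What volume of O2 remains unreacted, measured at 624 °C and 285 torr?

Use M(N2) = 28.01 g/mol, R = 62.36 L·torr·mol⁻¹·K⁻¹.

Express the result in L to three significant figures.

334 L

n(N2) = 139 / 28.01 = 4.963 mol
n(O2) = PV/RT = (4300 × 52.1) / (62.36 × 539.15) = 6.663 mol
For 4.963 mol N2, stoichiometry requires (1/1) × 4.963 = 4.963 mol O2; 6.663 mol is available, so N2 is limiting.
n(O2) consumed = (1/1) × 4.963 = 4.963 mol; remaining = 6.663 − 4.963 = 1.700 mol
V(O2) = nRT/P = 1.700 × 62.36 × 897.15 / 285 = 333.7 L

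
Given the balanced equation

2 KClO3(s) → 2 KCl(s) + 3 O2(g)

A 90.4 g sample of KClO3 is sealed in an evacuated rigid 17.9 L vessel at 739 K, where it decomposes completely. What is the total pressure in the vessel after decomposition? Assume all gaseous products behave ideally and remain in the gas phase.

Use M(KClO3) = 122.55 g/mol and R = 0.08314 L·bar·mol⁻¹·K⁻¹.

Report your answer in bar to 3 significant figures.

n(KClO3) = 90.4 / 122.55 = 0.7377 mol
n(gas produced) = (3/2) × 0.7377 = 1.107 mol
P = nRT/V = 1.107 × 0.08314 × 739 / 17.9 = 3.800 bar

3.80 bar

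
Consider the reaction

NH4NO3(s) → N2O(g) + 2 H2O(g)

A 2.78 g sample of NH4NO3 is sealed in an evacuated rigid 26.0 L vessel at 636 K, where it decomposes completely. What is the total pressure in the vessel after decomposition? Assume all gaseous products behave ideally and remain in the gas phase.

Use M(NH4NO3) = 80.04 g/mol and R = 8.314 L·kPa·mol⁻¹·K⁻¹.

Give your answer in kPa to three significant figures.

n(NH4NO3) = 2.78 / 80.04 = 0.03473 mol
n(gas produced) = (3/1) × 0.03473 = 0.1042 mol
P = nRT/V = 0.1042 × 8.314 × 636 / 26.0 = 21.19 kPa

21.2 kPa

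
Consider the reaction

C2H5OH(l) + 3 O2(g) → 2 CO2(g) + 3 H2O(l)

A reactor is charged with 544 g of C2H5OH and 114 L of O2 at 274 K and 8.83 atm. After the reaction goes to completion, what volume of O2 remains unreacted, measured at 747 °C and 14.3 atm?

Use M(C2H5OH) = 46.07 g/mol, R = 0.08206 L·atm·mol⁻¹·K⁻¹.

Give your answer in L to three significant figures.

54.7 L

n(C2H5OH) = 544 / 46.07 = 11.81 mol
n(O2) = PV/RT = (8.83 × 114) / (0.08206 × 274) = 44.77 mol
For 11.81 mol C2H5OH, stoichiometry requires (3/1) × 11.81 = 35.43 mol O2; 44.77 mol is available, so C2H5OH is limiting.
n(O2) consumed = (3/1) × 11.81 = 35.43 mol; remaining = 44.77 − 35.43 = 9.340 mol
V(O2) = nRT/P = 9.340 × 0.08206 × 1020.15 / 14.3 = 54.68 L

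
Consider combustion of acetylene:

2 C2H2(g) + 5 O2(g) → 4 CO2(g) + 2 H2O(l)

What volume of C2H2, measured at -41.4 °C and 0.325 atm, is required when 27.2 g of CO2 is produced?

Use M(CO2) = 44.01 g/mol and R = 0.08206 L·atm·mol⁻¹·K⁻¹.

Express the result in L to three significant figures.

18.1 L

n(CO2) = 27.20 / 44.01 = 0.6180 mol
n(C2H2) = (2/4) × 0.6180 = 0.3090 mol
V = nRT/P = 0.3090 × 0.08206 × 231.75 / 0.325 = 18.08 L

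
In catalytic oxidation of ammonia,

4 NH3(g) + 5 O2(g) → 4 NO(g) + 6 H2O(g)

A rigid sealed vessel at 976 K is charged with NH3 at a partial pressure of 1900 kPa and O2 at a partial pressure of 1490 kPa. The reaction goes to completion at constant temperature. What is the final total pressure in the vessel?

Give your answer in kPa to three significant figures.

At constant V, partial pressures at 976 K are proportional to moles, so apply stoichiometry directly to pressures.
P(O2) required for 1900 kPa of NH3 = (5/4) × 1900 = 2375 kPa; available 1490 kPa, so O2 is limiting.
P(NH3) remaining = 1900 − (4/5) × 1490 = 708.0 kPa
P(gaseous products) = (4+6)/5 × 1490 = 2980 kPa
P_total at 976 K = 708.0 + 2980 = 3688 kPa

3690 kPa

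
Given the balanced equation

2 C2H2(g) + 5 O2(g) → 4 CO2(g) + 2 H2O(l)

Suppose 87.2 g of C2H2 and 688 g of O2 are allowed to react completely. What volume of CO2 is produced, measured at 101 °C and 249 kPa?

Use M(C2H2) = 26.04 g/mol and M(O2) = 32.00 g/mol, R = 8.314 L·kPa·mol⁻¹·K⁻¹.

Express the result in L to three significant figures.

n(C2H2) = 87.2 / 26.04 = 3.349 mol
n(O2) = 688 / 32.00 = 21.50 mol
For 3.349 mol C2H2, stoichiometry requires (5/2) × 3.349 = 8.373 mol O2; 21.50 mol is available, so C2H2 is limiting.
n(CO2) = (4/2) × 3.349 = 6.698 mol
V(CO2) = nRT/P = 6.698 × 8.314 × 374.15 / 249 = 83.68 L

83.7 L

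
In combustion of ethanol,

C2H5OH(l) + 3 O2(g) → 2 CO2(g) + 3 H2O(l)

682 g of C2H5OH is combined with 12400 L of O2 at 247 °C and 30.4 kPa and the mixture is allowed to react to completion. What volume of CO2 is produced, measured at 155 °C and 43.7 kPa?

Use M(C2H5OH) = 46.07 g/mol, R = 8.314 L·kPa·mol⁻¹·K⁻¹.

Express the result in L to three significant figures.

n(C2H5OH) = 682 / 46.07 = 14.80 mol
n(O2) = PV/RT = (30.4 × 12400) / (8.314 × 520.15) = 87.17 mol
For 14.80 mol C2H5OH, stoichiometry requires (3/1) × 14.80 = 44.40 mol O2; 87.17 mol is available, so C2H5OH is limiting.
n(CO2) = (2/1) × 14.80 = 29.60 mol
V(CO2) = nRT/P = 29.60 × 8.314 × 428.15 / 43.7 = 2411 L

2410 L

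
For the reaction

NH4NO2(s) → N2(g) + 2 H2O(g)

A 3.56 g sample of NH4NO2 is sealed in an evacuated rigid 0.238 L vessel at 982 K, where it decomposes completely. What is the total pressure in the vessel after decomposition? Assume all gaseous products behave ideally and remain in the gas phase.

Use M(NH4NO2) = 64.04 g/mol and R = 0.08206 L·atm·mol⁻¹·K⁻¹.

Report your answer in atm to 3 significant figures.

56.5 atm

n(NH4NO2) = 3.56 / 64.04 = 0.05559 mol
n(gas produced) = (3/1) × 0.05559 = 0.1668 mol
P = nRT/V = 0.1668 × 0.08206 × 982 / 0.238 = 56.48 atm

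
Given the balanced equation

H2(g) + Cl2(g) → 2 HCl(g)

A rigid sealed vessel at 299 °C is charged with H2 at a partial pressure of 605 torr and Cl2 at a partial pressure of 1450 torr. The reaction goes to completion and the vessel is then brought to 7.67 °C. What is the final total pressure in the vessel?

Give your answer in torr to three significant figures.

With V and T fixed, P_i ∝ n_i, so the mole ratios apply directly to partial pressures at 299 °C.
P(Cl2) required for 605 torr of H2 = (1/1) × 605 = 605.0 torr; available 1450 torr, so H2 is limiting.
P(Cl2) remaining = 1450 − (1/1) × 605 = 845.0 torr
P(gaseous products) = (2)/1 × 605 = 1210 torr
P_total at 299 °C = 845.0 + 1210 = 2055 torr
Scaling to 7.67 °C: P = 2055 × 280.82/572.15 = 1009 torr

1010 torr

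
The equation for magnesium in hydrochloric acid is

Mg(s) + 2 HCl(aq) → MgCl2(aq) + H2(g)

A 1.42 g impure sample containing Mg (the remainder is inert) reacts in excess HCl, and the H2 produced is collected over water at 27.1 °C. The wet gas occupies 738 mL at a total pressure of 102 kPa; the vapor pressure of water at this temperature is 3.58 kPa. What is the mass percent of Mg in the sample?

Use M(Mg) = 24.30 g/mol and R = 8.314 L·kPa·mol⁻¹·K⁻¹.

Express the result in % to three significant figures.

49.8 %

P(H2) = 102 − 3.58 = 98.42 kPa
n(H2) = PV/RT = (98.42 × 0.7380) / (8.314 × 300.25) = 0.02910 mol
n(Mg) = (1/1) × 0.02910 = 0.02910 mol
m(Mg) = 0.02910 × 24.30 = 0.7071 g
%Mg = 0.7071 / 1.42 × 100 = 49.80%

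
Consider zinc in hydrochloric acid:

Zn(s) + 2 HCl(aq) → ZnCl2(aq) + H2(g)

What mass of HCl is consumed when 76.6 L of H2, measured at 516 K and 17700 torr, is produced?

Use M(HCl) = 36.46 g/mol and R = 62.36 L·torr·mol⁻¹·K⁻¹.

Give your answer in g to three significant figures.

n(H2) = PV/RT = (17700 × 76.6) / (62.36 × 516) = 42.14 mol
n(HCl) = (2/1) × 42.14 = 84.28 mol
m(HCl) = 84.28 × 36.46 = 3073 g

3070 g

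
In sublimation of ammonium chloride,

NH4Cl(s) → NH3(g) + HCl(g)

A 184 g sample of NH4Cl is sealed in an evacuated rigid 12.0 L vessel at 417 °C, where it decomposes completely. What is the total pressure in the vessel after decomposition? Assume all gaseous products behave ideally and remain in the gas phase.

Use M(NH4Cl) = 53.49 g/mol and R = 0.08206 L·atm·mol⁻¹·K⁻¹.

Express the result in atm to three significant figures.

n(NH4Cl) = 184 / 53.49 = 3.440 mol
n(gas produced) = (2/1) × 3.440 = 6.880 mol
P = nRT/V = 6.880 × 0.08206 × 690.15 / 12.0 = 32.47 atm

32.5 atm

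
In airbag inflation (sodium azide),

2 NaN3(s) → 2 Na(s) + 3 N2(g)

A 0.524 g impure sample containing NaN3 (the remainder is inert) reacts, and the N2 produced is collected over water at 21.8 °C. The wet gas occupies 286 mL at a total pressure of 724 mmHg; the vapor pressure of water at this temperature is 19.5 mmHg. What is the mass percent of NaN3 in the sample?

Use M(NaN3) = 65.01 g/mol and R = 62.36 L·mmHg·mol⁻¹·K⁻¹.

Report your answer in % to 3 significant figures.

P(N2) = 724 − 19.5 = 704.5 mmHg
n(N2) = PV/RT = (704.5 × 0.2860) / (62.36 × 294.95) = 0.01095 mol
n(NaN3) = (2/3) × 0.01095 = 0.007300 mol
m(NaN3) = 0.007300 × 65.01 = 0.4746 g
%NaN3 = 0.4746 / 0.524 × 100 = 90.57%

90.6 %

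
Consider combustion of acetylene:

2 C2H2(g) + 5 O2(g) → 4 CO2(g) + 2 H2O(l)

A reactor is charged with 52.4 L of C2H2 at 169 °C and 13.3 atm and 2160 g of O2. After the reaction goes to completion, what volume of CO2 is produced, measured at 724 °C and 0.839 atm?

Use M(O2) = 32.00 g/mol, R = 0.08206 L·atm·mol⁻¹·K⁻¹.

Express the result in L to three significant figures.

n(C2H2) = PV/RT = (13.3 × 52.4) / (0.08206 × 442.15) = 19.21 mol
n(O2) = 2160 / 32.00 = 67.50 mol
For 19.21 mol C2H2, stoichiometry requires (5/2) × 19.21 = 48.03 mol O2; 67.50 mol is available, so C2H2 is limiting.
n(CO2) = (4/2) × 19.21 = 38.42 mol
V(CO2) = nRT/P = 38.42 × 0.08206 × 997.15 / 0.839 = 3747 L

3750 L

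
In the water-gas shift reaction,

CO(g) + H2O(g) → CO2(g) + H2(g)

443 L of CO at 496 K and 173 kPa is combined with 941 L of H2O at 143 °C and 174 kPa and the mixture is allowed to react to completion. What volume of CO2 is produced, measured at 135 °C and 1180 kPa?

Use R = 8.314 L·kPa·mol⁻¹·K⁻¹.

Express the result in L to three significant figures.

53.4 L

n(CO) = PV/RT = (173 × 443) / (8.314 × 496) = 18.58 mol
n(H2O) = PV/RT = (174 × 941) / (8.314 × 416.15) = 47.32 mol
For 18.58 mol CO, stoichiometry requires (1/1) × 18.58 = 18.58 mol H2O; 47.32 mol is available, so CO is limiting.
n(CO2) = (1/1) × 18.58 = 18.58 mol
V(CO2) = nRT/P = 18.58 × 8.314 × 408.15 / 1180 = 53.43 L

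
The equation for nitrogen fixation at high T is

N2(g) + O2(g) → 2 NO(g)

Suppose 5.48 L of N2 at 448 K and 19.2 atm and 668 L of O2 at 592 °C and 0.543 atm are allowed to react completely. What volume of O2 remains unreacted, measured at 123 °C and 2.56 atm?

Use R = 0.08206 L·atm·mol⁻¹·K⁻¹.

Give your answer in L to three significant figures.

28.5 L

n(N2) = PV/RT = (19.2 × 5.48) / (0.08206 × 448) = 2.862 mol
n(O2) = PV/RT = (0.543 × 668) / (0.08206 × 865.15) = 5.109 mol
For 2.862 mol N2, stoichiometry requires (1/1) × 2.862 = 2.862 mol O2; 5.109 mol is available, so N2 is limiting.
n(O2) consumed = (1/1) × 2.862 = 2.862 mol; remaining = 5.109 − 2.862 = 2.247 mol
V(O2) = nRT/P = 2.247 × 0.08206 × 396.15 / 2.56 = 28.53 L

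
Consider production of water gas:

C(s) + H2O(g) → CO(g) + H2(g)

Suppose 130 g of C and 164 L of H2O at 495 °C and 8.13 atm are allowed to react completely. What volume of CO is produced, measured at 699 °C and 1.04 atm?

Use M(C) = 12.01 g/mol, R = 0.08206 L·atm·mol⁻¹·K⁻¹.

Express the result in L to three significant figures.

n(C) = 130 / 12.01 = 10.82 mol
n(H2O) = PV/RT = (8.13 × 164) / (0.08206 × 768.15) = 21.15 mol
For 10.82 mol C, stoichiometry requires (1/1) × 10.82 = 10.82 mol H2O; 21.15 mol is available, so C is limiting.
n(CO) = (1/1) × 10.82 = 10.82 mol
V(CO) = nRT/P = 10.82 × 0.08206 × 972.15 / 1.04 = 830.0 L

830 L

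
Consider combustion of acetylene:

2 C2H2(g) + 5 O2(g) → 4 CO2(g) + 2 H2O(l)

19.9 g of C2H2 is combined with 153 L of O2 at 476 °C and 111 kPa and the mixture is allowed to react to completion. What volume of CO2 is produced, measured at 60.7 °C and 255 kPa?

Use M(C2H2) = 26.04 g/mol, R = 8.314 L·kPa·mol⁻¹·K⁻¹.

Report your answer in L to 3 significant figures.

n(C2H2) = 19.9 / 26.04 = 0.7642 mol
n(O2) = PV/RT = (111 × 153) / (8.314 × 749.15) = 2.727 mol
For 0.7642 mol C2H2, stoichiometry requires (5/2) × 0.7642 = 1.910 mol O2; 2.727 mol is available, so C2H2 is limiting.
n(CO2) = (4/2) × 0.7642 = 1.528 mol
V(CO2) = nRT/P = 1.528 × 8.314 × 333.85 / 255 = 16.63 L

16.6 L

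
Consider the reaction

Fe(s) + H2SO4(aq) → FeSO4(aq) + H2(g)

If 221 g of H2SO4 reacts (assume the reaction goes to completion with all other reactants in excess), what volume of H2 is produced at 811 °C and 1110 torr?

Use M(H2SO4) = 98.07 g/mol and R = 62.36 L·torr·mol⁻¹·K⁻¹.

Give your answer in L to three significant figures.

n(H2SO4) = 221.0 / 98.07 = 2.253 mol
n(H2) = (1/1) × 2.253 = 2.253 mol
V = nRT/P = 2.253 × 62.36 × 1084.15 / 1110 = 137.2 L

137 L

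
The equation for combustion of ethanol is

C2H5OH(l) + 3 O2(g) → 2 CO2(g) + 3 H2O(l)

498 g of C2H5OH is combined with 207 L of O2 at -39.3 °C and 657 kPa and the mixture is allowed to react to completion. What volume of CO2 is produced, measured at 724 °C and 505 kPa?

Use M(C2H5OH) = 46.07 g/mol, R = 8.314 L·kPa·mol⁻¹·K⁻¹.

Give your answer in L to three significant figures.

355 L

n(C2H5OH) = 498 / 46.07 = 10.81 mol
n(O2) = PV/RT = (657 × 207) / (8.314 × 233.85) = 69.95 mol
For 10.81 mol C2H5OH, stoichiometry requires (3/1) × 10.81 = 32.43 mol O2; 69.95 mol is available, so C2H5OH is limiting.
n(CO2) = (2/1) × 10.81 = 21.62 mol
V(CO2) = nRT/P = 21.62 × 8.314 × 997.15 / 505 = 354.9 L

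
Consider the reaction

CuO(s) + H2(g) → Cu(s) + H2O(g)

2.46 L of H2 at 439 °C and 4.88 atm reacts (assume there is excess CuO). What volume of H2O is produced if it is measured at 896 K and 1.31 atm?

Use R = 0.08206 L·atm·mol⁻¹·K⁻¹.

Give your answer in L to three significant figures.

11.5 L

n(H2) = PV/RT = (4.88 × 2.46) / (0.08206 × 712.15) = 0.2054 mol
n(H2O) = (1/1) × 0.2054 = 0.2054 mol
V = nRT/P = 0.2054 × 0.08206 × 896 / 1.31 = 11.53 L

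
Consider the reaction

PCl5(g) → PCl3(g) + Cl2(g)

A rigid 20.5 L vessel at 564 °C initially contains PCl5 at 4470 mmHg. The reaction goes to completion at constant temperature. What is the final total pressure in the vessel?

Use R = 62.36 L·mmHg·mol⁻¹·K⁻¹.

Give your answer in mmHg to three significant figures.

At constant T and V, P ∝ n(gas): 1 mol gas → 2 mol gas.
P_final = (2/1) × 4470 = 8940 mmHg

8940 mmHg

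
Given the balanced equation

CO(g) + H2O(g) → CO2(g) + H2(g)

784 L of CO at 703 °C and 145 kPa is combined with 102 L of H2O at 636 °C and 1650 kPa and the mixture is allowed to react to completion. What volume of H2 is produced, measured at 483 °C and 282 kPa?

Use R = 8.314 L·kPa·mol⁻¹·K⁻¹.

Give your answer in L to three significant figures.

n(CO) = PV/RT = (145 × 784) / (8.314 × 976.15) = 14.01 mol
n(H2O) = PV/RT = (1650 × 102) / (8.314 × 909.15) = 22.27 mol
For 14.01 mol CO, stoichiometry requires (1/1) × 14.01 = 14.01 mol H2O; 22.27 mol is available, so CO is limiting.
n(H2) = (1/1) × 14.01 = 14.01 mol
V(H2) = nRT/P = 14.01 × 8.314 × 756.15 / 282 = 312.3 L

312 L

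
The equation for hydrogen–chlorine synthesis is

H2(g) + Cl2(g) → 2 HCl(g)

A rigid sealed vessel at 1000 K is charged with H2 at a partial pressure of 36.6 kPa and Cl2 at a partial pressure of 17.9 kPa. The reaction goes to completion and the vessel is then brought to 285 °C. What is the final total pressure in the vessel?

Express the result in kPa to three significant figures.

With V and T fixed, P_i ∝ n_i, so the mole ratios apply directly to partial pressures at 1000 K.
P(Cl2) required for 36.6 kPa of H2 = (1/1) × 36.6 = 36.60 kPa; available 17.9 kPa, so Cl2 is limiting.
P(H2) remaining = 36.6 − (1/1) × 17.9 = 18.70 kPa
P(gaseous products) = (2)/1 × 17.9 = 35.80 kPa
P_total at 1000 K = 18.70 + 35.80 = 54.50 kPa
Scaling to 285 °C: P = 54.50 × 558.15/1000 = 30.42 kPa

30.4 kPa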